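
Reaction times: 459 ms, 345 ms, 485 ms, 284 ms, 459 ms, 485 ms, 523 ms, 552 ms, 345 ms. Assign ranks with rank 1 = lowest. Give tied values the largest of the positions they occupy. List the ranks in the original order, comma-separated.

5, 3, 7, 1, 5, 7, 8, 9, 3

Sorted (ascending): 284, 345, 345, 459, 459, 485, 485, 523, 552
The 2 values of 345 occupy positions 2–3 → each gets rank 3.
The 2 values of 459 occupy positions 4–5 → each gets rank 5.
The 2 values of 485 occupy positions 6–7 → each gets rank 7.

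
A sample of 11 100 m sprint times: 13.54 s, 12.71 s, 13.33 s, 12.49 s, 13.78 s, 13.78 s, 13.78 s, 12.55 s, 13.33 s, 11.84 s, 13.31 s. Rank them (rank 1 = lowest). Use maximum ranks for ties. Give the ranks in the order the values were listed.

Sorted (ascending): 11.84, 12.49, 12.55, 12.71, 13.31, 13.33, 13.33, 13.54, 13.78, 13.78, 13.78
The 2 values of 13.33 occupy positions 6–7 → each gets rank 7.
The 3 values of 13.78 occupy positions 9–11 → each gets rank 11.

8, 4, 7, 2, 11, 11, 11, 3, 7, 1, 5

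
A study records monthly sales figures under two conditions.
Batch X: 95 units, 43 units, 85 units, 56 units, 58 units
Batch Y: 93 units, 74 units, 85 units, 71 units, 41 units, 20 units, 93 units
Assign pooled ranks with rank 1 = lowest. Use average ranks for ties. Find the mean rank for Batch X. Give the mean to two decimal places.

Sorted (ascending): 20, 41, 43, 56, 58, 71, 74, 85, 85, 93, 93, 95
The 2 values of 85 occupy positions 8–9 → average rank (8+9)/2 = 8.5.
The 2 values of 93 occupy positions 10–11 → average rank (10+11)/2 = 10.5.
Batch X values → pooled ranks: 95→12, 43→3, 85→8.5, 56→4, 58→5
Mean rank = (12 + 3 + 8.5 + 4 + 5) / 5 = 6.50

6.50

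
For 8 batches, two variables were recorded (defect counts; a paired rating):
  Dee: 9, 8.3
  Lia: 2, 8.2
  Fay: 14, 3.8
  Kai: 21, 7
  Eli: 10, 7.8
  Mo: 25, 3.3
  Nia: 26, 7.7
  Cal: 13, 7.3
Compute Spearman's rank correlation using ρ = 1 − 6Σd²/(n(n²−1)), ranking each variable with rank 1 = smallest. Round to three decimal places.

Ranks of variable 1: 2, 1, 5, 6, 3, 7, 8, 4
Ranks of variable 2: 8, 7, 2, 3, 6, 1, 5, 4
d = r₁ − r₂: -6, -6, 3, 3, -3, 6, 3, 0
d²: 36, 36, 9, 9, 9, 36, 9, 0; Σd² = 144
ρ = 1 − 6·144/(8·63) = 1 − 864/504 = -0.714

-0.714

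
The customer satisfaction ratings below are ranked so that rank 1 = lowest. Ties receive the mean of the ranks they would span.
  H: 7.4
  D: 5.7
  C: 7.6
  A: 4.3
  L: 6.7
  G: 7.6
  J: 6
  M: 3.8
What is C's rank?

Sorted (ascending): 3.8, 4.3, 5.7, 6, 6.7, 7.4, 7.6, 7.6
The 2 values of 7.6 occupy positions 7–8 → average rank (7+8)/2 = 7.5.
C has value 7.6 → rank 7.5.

7.5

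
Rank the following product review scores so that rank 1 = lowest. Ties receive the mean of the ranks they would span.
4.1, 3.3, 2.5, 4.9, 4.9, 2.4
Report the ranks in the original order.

Sorted (ascending): 2.4, 2.5, 3.3, 4.1, 4.9, 4.9
The 2 values of 4.9 occupy positions 5–6 → average rank (5+6)/2 = 5.5.

4, 3, 2, 5.5, 5.5, 1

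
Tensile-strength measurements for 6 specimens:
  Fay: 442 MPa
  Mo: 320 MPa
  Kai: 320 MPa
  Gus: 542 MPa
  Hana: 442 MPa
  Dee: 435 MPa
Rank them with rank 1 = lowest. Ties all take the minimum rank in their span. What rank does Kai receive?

1

Sorted (ascending): 320, 320, 435, 442, 442, 542
The 2 values of 320 occupy positions 1–2 → each gets rank 1.
The 2 values of 442 occupy positions 4–5 → each gets rank 4.
Kai has value 320 MPa → rank 1.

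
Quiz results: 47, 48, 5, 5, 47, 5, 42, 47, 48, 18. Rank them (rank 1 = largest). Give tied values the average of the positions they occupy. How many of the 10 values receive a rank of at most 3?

2

Sorted (descending): 48, 48, 47, 47, 47, 42, 18, 5, 5, 5
The 2 values of 48 occupy positions 1–2 → average rank (1+2)/2 = 1.5.
The 3 values of 47 occupy positions 3–5 → average rank 4.
The 3 values of 5 occupy positions 8–10 → average rank 9.
Ranks ≤ 3: {1.5, 1.5} → 2 values.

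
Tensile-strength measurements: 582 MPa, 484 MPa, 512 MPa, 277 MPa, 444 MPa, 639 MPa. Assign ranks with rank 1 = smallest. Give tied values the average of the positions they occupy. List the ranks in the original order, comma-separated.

5, 3, 4, 1, 2, 6

Sorted (ascending): 277, 444, 484, 512, 582, 639
No ties — each value takes its position as its rank.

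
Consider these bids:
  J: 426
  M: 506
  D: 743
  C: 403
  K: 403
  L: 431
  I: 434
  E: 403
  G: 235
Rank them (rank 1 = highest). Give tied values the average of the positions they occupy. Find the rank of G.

9

Sorted (descending): 743, 506, 434, 431, 426, 403, 403, 403, 235
The 3 values of 403 occupy positions 6–8 → average rank 7.
G has value 235 → rank 9.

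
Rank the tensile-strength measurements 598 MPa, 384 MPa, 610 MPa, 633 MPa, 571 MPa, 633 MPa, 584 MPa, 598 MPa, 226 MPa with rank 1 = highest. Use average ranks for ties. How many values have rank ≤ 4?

Sorted (descending): 633, 633, 610, 598, 598, 584, 571, 384, 226
The 2 values of 633 occupy positions 1–2 → average rank (1+2)/2 = 1.5.
The 2 values of 598 occupy positions 4–5 → average rank (4+5)/2 = 4.5.
Ranks ≤ 4: {1.5, 1.5, 3} → 3 values.

3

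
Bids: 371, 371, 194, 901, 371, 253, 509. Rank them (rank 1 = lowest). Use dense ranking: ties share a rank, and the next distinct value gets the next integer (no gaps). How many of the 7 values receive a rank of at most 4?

Sorted (ascending): 194, 253, 371, 371, 371, 509, 901
The 3 values of 371 share dense rank 3.
Remaining distinct values take the next consecutive integers.
Ranks ≤ 4: {1, 2, 3, 3, 3, 4} → 6 values.

6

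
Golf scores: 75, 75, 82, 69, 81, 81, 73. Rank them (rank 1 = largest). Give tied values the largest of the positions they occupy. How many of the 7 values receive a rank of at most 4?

3

Sorted (descending): 82, 81, 81, 75, 75, 73, 69
The 2 values of 81 occupy positions 2–3 → each gets rank 3.
The 2 values of 75 occupy positions 4–5 → each gets rank 5.
Ranks ≤ 4: {1, 3, 3} → 3 values.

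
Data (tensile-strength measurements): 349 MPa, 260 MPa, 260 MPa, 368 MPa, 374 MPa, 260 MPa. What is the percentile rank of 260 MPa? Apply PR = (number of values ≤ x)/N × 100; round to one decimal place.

50.0

N = 6.
Strictly below 260: 0. Equal to 260: 3.
PR = 3/6 × 100 = 50.0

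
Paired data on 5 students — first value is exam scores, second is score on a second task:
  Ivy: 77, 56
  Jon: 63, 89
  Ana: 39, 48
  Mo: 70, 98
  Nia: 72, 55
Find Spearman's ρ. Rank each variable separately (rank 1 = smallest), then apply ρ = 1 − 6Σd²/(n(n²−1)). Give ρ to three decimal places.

Ranks of variable 1: 5, 2, 1, 3, 4
Ranks of variable 2: 3, 4, 1, 5, 2
d = r₁ − r₂: 2, -2, 0, -2, 2
d²: 4, 4, 0, 4, 4; Σd² = 16
ρ = 1 − 6·16/(5·24) = 1 − 96/120 = 0.200

0.200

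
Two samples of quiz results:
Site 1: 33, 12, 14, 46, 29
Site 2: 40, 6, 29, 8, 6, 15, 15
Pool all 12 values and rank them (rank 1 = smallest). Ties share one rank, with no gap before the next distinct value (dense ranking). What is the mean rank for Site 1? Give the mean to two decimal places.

Sorted (ascending): 6, 6, 8, 12, 14, 15, 15, 29, 29, 33, 40, 46
The 2 values of 6 share dense rank 1.
The 2 values of 15 share dense rank 5.
The 2 values of 29 share dense rank 6.
Remaining distinct values take the next consecutive integers.
Site 1 values → pooled ranks: 33→7, 12→3, 14→4, 46→9, 29→6
Mean rank = (7 + 3 + 4 + 9 + 6) / 5 = 5.80

5.80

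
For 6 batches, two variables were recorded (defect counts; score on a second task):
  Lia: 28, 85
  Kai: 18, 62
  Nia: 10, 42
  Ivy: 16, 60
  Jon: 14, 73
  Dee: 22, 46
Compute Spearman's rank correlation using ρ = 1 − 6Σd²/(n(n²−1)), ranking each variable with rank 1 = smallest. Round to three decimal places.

0.486

Ranks of variable 1: 6, 4, 1, 3, 2, 5
Ranks of variable 2: 6, 4, 1, 3, 5, 2
d = r₁ − r₂: 0, 0, 0, 0, -3, 3
d²: 0, 0, 0, 0, 9, 9; Σd² = 18
ρ = 1 − 6·18/(6·35) = 1 − 108/210 = 0.486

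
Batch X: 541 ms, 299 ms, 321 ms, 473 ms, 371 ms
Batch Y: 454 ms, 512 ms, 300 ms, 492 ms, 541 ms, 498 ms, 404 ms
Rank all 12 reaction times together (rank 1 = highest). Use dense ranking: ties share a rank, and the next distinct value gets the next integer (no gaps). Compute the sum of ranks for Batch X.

Sorted (descending): 541, 541, 512, 498, 492, 473, 454, 404, 371, 321, 300, 299
The 2 values of 541 share dense rank 1.
Remaining distinct values take the next consecutive integers.
Batch X values → pooled ranks: 541→1, 299→11, 321→9, 473→5, 371→8
Rank sum = 1 + 11 + 9 + 5 + 8 = 34

34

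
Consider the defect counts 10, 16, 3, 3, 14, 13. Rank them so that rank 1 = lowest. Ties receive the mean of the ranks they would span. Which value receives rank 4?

Sorted (ascending): 3, 3, 10, 13, 14, 16
The 2 values of 3 occupy positions 1–2 → average rank (1+2)/2 = 1.5.
Rank 4 → value 13.

13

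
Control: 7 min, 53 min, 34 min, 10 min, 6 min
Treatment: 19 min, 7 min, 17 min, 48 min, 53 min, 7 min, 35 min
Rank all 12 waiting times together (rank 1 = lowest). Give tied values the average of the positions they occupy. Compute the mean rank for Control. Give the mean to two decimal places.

Sorted (ascending): 6, 7, 7, 7, 10, 17, 19, 34, 35, 48, 53, 53
The 3 values of 7 occupy positions 2–4 → average rank 3.
The 2 values of 53 occupy positions 11–12 → average rank (11+12)/2 = 11.5.
Control values → pooled ranks: 7→3, 53→11.5, 34→8, 10→5, 6→1
Mean rank = (3 + 11.5 + 8 + 5 + 1) / 5 = 5.70

5.70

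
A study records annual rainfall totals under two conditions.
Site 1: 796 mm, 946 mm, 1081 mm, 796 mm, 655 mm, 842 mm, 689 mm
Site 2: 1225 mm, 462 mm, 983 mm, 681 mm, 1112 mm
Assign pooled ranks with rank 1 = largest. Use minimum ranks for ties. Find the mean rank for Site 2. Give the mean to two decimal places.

5.80

Sorted (descending): 1225, 1112, 1081, 983, 946, 842, 796, 796, 689, 681, 655, 462
The 2 values of 796 occupy positions 7–8 → each gets rank 7.
Site 2 values → pooled ranks: 1225→1, 462→12, 983→4, 681→10, 1112→2
Mean rank = (1 + 12 + 4 + 10 + 2) / 5 = 5.80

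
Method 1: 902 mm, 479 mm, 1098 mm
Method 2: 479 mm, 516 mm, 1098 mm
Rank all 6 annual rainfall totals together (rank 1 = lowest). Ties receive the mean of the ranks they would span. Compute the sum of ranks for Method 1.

Sorted (ascending): 479, 479, 516, 902, 1098, 1098
The 2 values of 479 occupy positions 1–2 → average rank (1+2)/2 = 1.5.
The 2 values of 1098 occupy positions 5–6 → average rank (5+6)/2 = 5.5.
Method 1 values → pooled ranks: 902→4, 479→1.5, 1098→5.5
Rank sum = 4 + 1.5 + 5.5 = 11

11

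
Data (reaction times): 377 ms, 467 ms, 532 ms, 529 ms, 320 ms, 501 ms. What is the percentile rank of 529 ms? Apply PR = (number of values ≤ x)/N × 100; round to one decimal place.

83.3

N = 6.
Strictly below 529: 4. Equal to 529: 1.
PR = 5/6 × 100 = 83.3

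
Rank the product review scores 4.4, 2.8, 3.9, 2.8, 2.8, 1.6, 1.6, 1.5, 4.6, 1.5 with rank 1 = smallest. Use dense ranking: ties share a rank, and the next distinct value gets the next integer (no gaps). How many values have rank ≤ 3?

7

Sorted (ascending): 1.5, 1.5, 1.6, 1.6, 2.8, 2.8, 2.8, 3.9, 4.4, 4.6
The 2 values of 1.5 share dense rank 1.
The 2 values of 1.6 share dense rank 2.
The 3 values of 2.8 share dense rank 3.
Remaining distinct values take the next consecutive integers.
Ranks ≤ 3: {1, 1, 2, 2, 3, 3, 3} → 7 values.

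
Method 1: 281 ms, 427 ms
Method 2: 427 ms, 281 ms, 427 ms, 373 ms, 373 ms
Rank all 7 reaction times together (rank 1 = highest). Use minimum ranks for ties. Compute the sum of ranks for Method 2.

16

Sorted (descending): 427, 427, 427, 373, 373, 281, 281
The 3 values of 427 occupy positions 1–3 → each gets rank 1.
The 2 values of 373 occupy positions 4–5 → each gets rank 4.
The 2 values of 281 occupy positions 6–7 → each gets rank 6.
Method 2 values → pooled ranks: 427→1, 281→6, 427→1, 373→4, 373→4
Rank sum = 1 + 6 + 1 + 4 + 4 = 16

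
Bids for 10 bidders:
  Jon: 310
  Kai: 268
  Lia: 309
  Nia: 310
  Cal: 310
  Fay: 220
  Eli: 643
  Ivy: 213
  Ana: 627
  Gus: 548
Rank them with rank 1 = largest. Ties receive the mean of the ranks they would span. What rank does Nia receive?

Sorted (descending): 643, 627, 548, 310, 310, 310, 309, 268, 220, 213
The 3 values of 310 occupy positions 4–6 → average rank 5.
Nia has value 310 → rank 5.

5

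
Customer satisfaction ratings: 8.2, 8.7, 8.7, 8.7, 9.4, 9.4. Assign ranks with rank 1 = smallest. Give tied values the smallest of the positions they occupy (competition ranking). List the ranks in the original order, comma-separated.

1, 2, 2, 2, 5, 5

Sorted (ascending): 8.2, 8.7, 8.7, 8.7, 9.4, 9.4
The 3 values of 8.7 occupy positions 2–4 → each gets rank 2.
The 2 values of 9.4 occupy positions 5–6 → each gets rank 5.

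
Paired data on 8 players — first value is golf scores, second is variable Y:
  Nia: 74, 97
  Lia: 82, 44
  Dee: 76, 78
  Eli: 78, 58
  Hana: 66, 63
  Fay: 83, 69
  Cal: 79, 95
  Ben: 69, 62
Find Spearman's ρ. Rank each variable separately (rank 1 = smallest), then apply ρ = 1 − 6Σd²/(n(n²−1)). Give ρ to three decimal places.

-0.119

Ranks of variable 1: 3, 7, 4, 5, 1, 8, 6, 2
Ranks of variable 2: 8, 1, 6, 2, 4, 5, 7, 3
d = r₁ − r₂: -5, 6, -2, 3, -3, 3, -1, -1
d²: 25, 36, 4, 9, 9, 9, 1, 1; Σd² = 94
ρ = 1 − 6·94/(8·63) = 1 − 564/504 = -0.119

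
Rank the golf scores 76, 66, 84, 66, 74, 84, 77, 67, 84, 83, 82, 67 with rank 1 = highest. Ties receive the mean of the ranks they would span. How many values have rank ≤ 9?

8

Sorted (descending): 84, 84, 84, 83, 82, 77, 76, 74, 67, 67, 66, 66
The 3 values of 84 occupy positions 1–3 → average rank 2.
The 2 values of 67 occupy positions 9–10 → average rank (9+10)/2 = 9.5.
The 2 values of 66 occupy positions 11–12 → average rank (11+12)/2 = 11.5.
Ranks ≤ 9: {2, 2, 2, 4, 5, 6, 7, 8} → 8 values.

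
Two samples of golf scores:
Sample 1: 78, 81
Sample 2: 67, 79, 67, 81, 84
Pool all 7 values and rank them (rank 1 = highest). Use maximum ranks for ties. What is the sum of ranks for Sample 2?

Sorted (descending): 84, 81, 81, 79, 78, 67, 67
The 2 values of 81 occupy positions 2–3 → each gets rank 3.
The 2 values of 67 occupy positions 6–7 → each gets rank 7.
Sample 2 values → pooled ranks: 67→7, 79→4, 67→7, 81→3, 84→1
Rank sum = 7 + 4 + 7 + 3 + 1 = 22

22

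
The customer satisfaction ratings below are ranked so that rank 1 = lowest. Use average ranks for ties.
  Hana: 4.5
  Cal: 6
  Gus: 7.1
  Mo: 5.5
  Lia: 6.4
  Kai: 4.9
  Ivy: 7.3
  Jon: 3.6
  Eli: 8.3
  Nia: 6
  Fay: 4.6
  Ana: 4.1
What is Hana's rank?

3

Sorted (ascending): 3.6, 4.1, 4.5, 4.6, 4.9, 5.5, 6, 6, 6.4, 7.1, 7.3, 8.3
The 2 values of 6 occupy positions 7–8 → average rank (7+8)/2 = 7.5.
Hana has value 4.5 → rank 3.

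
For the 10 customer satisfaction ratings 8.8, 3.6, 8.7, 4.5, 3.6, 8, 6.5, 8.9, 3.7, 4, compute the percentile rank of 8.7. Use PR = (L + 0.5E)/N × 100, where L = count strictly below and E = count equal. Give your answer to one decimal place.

75.0

N = 10.
Strictly below 8.7: 7. Equal to 8.7: 1.
PR = (7 + 0.5·1)/10 × 100 = 75.0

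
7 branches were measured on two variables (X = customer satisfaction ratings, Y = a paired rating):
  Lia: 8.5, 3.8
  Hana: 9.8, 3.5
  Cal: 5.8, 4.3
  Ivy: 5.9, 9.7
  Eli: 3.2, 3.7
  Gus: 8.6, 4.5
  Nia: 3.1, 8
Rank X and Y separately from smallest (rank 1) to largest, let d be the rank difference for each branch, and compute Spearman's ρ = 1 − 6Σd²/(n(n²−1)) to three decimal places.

Ranks of variable 1: 5, 7, 3, 4, 2, 6, 1
Ranks of variable 2: 3, 1, 4, 7, 2, 5, 6
d = r₁ − r₂: 2, 6, -1, -3, 0, 1, -5
d²: 4, 36, 1, 9, 0, 1, 25; Σd² = 76
ρ = 1 − 6·76/(7·48) = 1 − 456/336 = -0.357

-0.357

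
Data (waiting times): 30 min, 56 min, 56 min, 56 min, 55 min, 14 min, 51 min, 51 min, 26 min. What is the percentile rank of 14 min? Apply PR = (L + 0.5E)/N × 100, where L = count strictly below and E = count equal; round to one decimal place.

5.6

N = 9.
Strictly below 14: 0. Equal to 14: 1.
PR = (0 + 0.5·1)/9 × 100 = 5.6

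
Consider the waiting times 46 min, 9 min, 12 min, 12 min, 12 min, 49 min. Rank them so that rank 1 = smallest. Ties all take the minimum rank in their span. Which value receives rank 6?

Sorted (ascending): 9, 12, 12, 12, 46, 49
The 3 values of 12 occupy positions 2–4 → each gets rank 2.
Rank 6 → value 49.

49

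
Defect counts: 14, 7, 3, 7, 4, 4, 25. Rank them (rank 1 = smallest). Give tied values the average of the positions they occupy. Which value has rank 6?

Sorted (ascending): 3, 4, 4, 7, 7, 14, 25
The 2 values of 4 occupy positions 2–3 → average rank (2+3)/2 = 2.5.
The 2 values of 7 occupy positions 4–5 → average rank (4+5)/2 = 4.5.
Rank 6 → value 14.

14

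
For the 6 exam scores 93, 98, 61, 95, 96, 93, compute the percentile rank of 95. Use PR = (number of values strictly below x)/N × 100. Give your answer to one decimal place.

N = 6.
Strictly below 95: 3. Equal to 95: 1.
PR = 3/6 × 100 = 50.0

50.0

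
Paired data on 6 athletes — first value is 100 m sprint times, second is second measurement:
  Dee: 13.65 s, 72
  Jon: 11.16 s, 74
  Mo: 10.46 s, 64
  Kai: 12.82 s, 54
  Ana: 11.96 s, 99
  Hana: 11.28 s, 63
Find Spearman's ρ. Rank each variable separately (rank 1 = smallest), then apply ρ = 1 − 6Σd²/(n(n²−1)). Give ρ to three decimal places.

-0.086

Ranks of variable 1: 6, 2, 1, 5, 4, 3
Ranks of variable 2: 4, 5, 3, 1, 6, 2
d = r₁ − r₂: 2, -3, -2, 4, -2, 1
d²: 4, 9, 4, 16, 4, 1; Σd² = 38
ρ = 1 − 6·38/(6·35) = 1 − 228/210 = -0.086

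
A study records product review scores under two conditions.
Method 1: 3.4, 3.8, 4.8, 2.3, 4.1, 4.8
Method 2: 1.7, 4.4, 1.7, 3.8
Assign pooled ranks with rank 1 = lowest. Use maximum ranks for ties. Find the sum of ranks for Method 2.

Sorted (ascending): 1.7, 1.7, 2.3, 3.4, 3.8, 3.8, 4.1, 4.4, 4.8, 4.8
The 2 values of 1.7 occupy positions 1–2 → each gets rank 2.
The 2 values of 3.8 occupy positions 5–6 → each gets rank 6.
The 2 values of 4.8 occupy positions 9–10 → each gets rank 10.
Method 2 values → pooled ranks: 1.7→2, 4.4→8, 1.7→2, 3.8→6
Rank sum = 2 + 8 + 2 + 6 = 18

18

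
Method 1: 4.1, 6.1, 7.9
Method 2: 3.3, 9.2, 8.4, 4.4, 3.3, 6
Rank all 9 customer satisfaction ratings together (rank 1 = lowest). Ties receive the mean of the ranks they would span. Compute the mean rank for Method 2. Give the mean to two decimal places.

4.83

Sorted (ascending): 3.3, 3.3, 4.1, 4.4, 6, 6.1, 7.9, 8.4, 9.2
The 2 values of 3.3 occupy positions 1–2 → average rank (1+2)/2 = 1.5.
Method 2 values → pooled ranks: 3.3→1.5, 9.2→9, 8.4→8, 4.4→4, 3.3→1.5, 6→5
Mean rank = (1.5 + 9 + 8 + 4 + 1.5 + 5) / 6 = 4.83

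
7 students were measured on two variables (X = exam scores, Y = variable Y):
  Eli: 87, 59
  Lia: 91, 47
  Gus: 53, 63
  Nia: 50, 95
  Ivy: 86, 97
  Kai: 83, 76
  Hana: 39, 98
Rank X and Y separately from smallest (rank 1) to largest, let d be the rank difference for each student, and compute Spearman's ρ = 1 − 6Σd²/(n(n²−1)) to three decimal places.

-0.750

Ranks of variable 1: 6, 7, 3, 2, 5, 4, 1
Ranks of variable 2: 2, 1, 3, 5, 6, 4, 7
d = r₁ − r₂: 4, 6, 0, -3, -1, 0, -6
d²: 16, 36, 0, 9, 1, 0, 36; Σd² = 98
ρ = 1 − 6·98/(7·48) = 1 − 588/336 = -0.750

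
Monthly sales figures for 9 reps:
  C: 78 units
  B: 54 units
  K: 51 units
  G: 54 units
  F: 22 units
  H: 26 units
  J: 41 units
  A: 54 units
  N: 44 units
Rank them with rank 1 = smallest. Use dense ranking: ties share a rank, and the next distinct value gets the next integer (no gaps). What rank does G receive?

Sorted (ascending): 22, 26, 41, 44, 51, 54, 54, 54, 78
The 3 values of 54 share dense rank 6.
Remaining distinct values take the next consecutive integers.
G has value 54 units → rank 6.

6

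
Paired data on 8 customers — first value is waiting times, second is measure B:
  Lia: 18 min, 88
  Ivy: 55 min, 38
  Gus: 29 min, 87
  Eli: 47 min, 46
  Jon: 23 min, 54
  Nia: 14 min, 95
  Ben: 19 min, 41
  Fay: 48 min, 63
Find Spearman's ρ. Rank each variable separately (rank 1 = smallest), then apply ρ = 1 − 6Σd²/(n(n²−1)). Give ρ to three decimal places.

Ranks of variable 1: 2, 8, 5, 6, 4, 1, 3, 7
Ranks of variable 2: 7, 1, 6, 3, 4, 8, 2, 5
d = r₁ − r₂: -5, 7, -1, 3, 0, -7, 1, 2
d²: 25, 49, 1, 9, 0, 49, 1, 4; Σd² = 138
ρ = 1 − 6·138/(8·63) = 1 − 828/504 = -0.643

-0.643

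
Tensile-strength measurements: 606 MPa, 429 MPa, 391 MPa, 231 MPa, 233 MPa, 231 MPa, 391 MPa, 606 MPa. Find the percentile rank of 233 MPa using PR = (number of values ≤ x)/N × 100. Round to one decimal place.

37.5

N = 8.
Strictly below 233: 2. Equal to 233: 1.
PR = 3/8 × 100 = 37.5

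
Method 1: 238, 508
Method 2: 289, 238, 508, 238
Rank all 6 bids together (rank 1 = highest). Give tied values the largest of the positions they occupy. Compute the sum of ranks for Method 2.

17

Sorted (descending): 508, 508, 289, 238, 238, 238
The 2 values of 508 occupy positions 1–2 → each gets rank 2.
The 3 values of 238 occupy positions 4–6 → each gets rank 6.
Method 2 values → pooled ranks: 289→3, 238→6, 508→2, 238→6
Rank sum = 3 + 6 + 2 + 6 = 17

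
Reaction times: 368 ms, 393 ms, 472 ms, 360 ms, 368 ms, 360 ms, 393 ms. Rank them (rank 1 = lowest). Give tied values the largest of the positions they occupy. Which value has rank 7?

Sorted (ascending): 360, 360, 368, 368, 393, 393, 472
The 2 values of 360 occupy positions 1–2 → each gets rank 2.
The 2 values of 368 occupy positions 3–4 → each gets rank 4.
The 2 values of 393 occupy positions 5–6 → each gets rank 6.
Rank 7 → value 472.

472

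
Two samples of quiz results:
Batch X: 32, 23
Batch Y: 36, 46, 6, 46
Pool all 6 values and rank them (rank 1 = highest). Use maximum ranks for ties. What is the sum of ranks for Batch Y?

13

Sorted (descending): 46, 46, 36, 32, 23, 6
The 2 values of 46 occupy positions 1–2 → each gets rank 2.
Batch Y values → pooled ranks: 36→3, 46→2, 6→6, 46→2
Rank sum = 3 + 2 + 6 + 2 = 13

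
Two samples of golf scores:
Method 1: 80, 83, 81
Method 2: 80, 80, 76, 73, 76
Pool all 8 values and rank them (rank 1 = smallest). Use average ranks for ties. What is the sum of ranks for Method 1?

Sorted (ascending): 73, 76, 76, 80, 80, 80, 81, 83
The 2 values of 76 occupy positions 2–3 → average rank (2+3)/2 = 2.5.
The 3 values of 80 occupy positions 4–6 → average rank 5.
Method 1 values → pooled ranks: 80→5, 83→8, 81→7
Rank sum = 5 + 8 + 7 = 20

20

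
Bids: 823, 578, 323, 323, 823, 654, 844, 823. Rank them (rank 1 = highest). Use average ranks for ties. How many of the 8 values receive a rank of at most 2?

Sorted (descending): 844, 823, 823, 823, 654, 578, 323, 323
The 3 values of 823 occupy positions 2–4 → average rank 3.
The 2 values of 323 occupy positions 7–8 → average rank (7+8)/2 = 7.5.
Ranks ≤ 2: {1} → 1 value.

1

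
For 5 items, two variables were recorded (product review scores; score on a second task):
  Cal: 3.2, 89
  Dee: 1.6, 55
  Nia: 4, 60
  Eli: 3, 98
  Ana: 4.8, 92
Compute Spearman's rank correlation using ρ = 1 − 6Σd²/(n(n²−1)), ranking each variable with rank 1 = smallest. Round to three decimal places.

0.300

Ranks of variable 1: 3, 1, 4, 2, 5
Ranks of variable 2: 3, 1, 2, 5, 4
d = r₁ − r₂: 0, 0, 2, -3, 1
d²: 0, 0, 4, 9, 1; Σd² = 14
ρ = 1 − 6·14/(5·24) = 1 − 84/120 = 0.300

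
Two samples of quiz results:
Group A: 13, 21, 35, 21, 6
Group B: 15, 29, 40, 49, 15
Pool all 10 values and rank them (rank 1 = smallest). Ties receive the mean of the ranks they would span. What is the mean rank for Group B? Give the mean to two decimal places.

Sorted (ascending): 6, 13, 15, 15, 21, 21, 29, 35, 40, 49
The 2 values of 15 occupy positions 3–4 → average rank (3+4)/2 = 3.5.
The 2 values of 21 occupy positions 5–6 → average rank (5+6)/2 = 5.5.
Group B values → pooled ranks: 15→3.5, 29→7, 40→9, 49→10, 15→3.5
Mean rank = (3.5 + 7 + 9 + 10 + 3.5) / 5 = 6.60

6.60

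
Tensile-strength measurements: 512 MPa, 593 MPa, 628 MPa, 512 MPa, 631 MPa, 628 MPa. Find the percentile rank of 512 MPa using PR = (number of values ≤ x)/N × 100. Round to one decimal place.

N = 6.
Strictly below 512: 0. Equal to 512: 2.
PR = 2/6 × 100 = 33.3

33.3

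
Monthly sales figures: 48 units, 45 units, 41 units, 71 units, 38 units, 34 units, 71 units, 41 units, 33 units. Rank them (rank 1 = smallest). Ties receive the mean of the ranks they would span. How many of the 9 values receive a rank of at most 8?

7

Sorted (ascending): 33, 34, 38, 41, 41, 45, 48, 71, 71
The 2 values of 41 occupy positions 4–5 → average rank (4+5)/2 = 4.5.
The 2 values of 71 occupy positions 8–9 → average rank (8+9)/2 = 8.5.
Ranks ≤ 8: {1, 2, 3, 4.5, 4.5, 6, 7} → 7 values.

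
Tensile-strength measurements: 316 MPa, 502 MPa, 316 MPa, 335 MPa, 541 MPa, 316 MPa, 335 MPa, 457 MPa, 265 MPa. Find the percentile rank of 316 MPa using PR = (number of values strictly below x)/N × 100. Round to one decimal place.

N = 9.
Strictly below 316: 1. Equal to 316: 3.
PR = 1/9 × 100 = 11.1

11.1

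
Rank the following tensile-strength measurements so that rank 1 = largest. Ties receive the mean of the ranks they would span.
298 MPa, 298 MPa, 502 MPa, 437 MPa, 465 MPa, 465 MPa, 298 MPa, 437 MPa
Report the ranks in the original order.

7, 7, 1, 4.5, 2.5, 2.5, 7, 4.5

Sorted (descending): 502, 465, 465, 437, 437, 298, 298, 298
The 2 values of 465 occupy positions 2–3 → average rank (2+3)/2 = 2.5.
The 2 values of 437 occupy positions 4–5 → average rank (4+5)/2 = 4.5.
The 3 values of 298 occupy positions 6–8 → average rank 7.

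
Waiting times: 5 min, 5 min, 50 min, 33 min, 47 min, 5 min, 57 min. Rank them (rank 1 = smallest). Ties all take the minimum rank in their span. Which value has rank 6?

50

Sorted (ascending): 5, 5, 5, 33, 47, 50, 57
The 3 values of 5 occupy positions 1–3 → each gets rank 1.
Rank 6 → value 50.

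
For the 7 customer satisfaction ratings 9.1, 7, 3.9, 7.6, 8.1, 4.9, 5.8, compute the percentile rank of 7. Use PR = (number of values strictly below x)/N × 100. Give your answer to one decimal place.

42.9

N = 7.
Strictly below 7: 3. Equal to 7: 1.
PR = 3/7 × 100 = 42.9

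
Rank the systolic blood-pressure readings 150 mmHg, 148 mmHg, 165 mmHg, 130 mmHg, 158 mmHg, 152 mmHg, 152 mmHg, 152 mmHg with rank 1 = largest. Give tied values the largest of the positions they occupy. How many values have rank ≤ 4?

Sorted (descending): 165, 158, 152, 152, 152, 150, 148, 130
The 3 values of 152 occupy positions 3–5 → each gets rank 5.
Ranks ≤ 4: {1, 2} → 2 values.

2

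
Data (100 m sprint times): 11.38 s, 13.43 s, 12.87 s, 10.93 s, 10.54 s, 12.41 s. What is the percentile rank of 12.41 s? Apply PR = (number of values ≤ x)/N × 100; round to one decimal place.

66.7

N = 6.
Strictly below 12.41: 3. Equal to 12.41: 1.
PR = 4/6 × 100 = 66.7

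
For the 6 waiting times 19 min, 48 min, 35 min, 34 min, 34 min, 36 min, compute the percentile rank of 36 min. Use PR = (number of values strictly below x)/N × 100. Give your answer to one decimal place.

66.7

N = 6.
Strictly below 36: 4. Equal to 36: 1.
PR = 4/6 × 100 = 66.7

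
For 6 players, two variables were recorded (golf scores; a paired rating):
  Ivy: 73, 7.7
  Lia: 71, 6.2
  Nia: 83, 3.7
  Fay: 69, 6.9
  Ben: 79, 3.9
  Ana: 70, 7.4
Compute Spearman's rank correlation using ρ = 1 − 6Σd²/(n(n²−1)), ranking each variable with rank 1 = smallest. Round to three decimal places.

Ranks of variable 1: 4, 3, 6, 1, 5, 2
Ranks of variable 2: 6, 3, 1, 4, 2, 5
d = r₁ − r₂: -2, 0, 5, -3, 3, -3
d²: 4, 0, 25, 9, 9, 9; Σd² = 56
ρ = 1 − 6·56/(6·35) = 1 − 336/210 = -0.600

-0.600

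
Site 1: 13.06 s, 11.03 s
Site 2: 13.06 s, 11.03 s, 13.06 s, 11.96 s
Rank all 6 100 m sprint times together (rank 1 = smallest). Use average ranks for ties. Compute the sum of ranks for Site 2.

Sorted (ascending): 11.03, 11.03, 11.96, 13.06, 13.06, 13.06
The 2 values of 11.03 occupy positions 1–2 → average rank (1+2)/2 = 1.5.
The 3 values of 13.06 occupy positions 4–6 → average rank 5.
Site 2 values → pooled ranks: 13.06→5, 11.03→1.5, 13.06→5, 11.96→3
Rank sum = 5 + 1.5 + 5 + 3 = 14.5

14.5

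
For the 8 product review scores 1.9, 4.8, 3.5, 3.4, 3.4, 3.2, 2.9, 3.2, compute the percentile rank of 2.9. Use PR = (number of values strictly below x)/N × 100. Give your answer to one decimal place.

12.5

N = 8.
Strictly below 2.9: 1. Equal to 2.9: 1.
PR = 1/8 × 100 = 12.5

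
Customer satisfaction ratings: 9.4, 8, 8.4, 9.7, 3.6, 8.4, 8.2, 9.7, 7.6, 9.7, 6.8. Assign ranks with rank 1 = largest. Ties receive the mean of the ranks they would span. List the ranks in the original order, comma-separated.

4, 8, 5.5, 2, 11, 5.5, 7, 2, 9, 2, 10

Sorted (descending): 9.7, 9.7, 9.7, 9.4, 8.4, 8.4, 8.2, 8, 7.6, 6.8, 3.6
The 3 values of 9.7 occupy positions 1–3 → average rank 2.
The 2 values of 8.4 occupy positions 5–6 → average rank (5+6)/2 = 5.5.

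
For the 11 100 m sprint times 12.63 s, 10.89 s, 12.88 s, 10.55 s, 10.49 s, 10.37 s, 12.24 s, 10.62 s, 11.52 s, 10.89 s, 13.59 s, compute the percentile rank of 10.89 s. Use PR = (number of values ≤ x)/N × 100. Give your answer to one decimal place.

54.5

N = 11.
Strictly below 10.89: 4. Equal to 10.89: 2.
PR = 6/11 × 100 = 54.5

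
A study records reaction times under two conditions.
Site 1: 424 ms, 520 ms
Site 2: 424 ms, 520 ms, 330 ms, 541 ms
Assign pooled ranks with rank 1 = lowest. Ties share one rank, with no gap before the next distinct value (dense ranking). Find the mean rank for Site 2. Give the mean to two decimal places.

2.50

Sorted (ascending): 330, 424, 424, 520, 520, 541
The 2 values of 424 share dense rank 2.
The 2 values of 520 share dense rank 3.
Remaining distinct values take the next consecutive integers.
Site 2 values → pooled ranks: 424→2, 520→3, 330→1, 541→4
Mean rank = (2 + 3 + 1 + 4) / 4 = 2.50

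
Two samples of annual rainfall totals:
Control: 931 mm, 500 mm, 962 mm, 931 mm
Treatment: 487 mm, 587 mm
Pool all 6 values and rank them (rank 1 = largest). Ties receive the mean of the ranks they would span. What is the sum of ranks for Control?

11

Sorted (descending): 962, 931, 931, 587, 500, 487
The 2 values of 931 occupy positions 2–3 → average rank (2+3)/2 = 2.5.
Control values → pooled ranks: 931→2.5, 500→5, 962→1, 931→2.5
Rank sum = 2.5 + 5 + 1 + 2.5 = 11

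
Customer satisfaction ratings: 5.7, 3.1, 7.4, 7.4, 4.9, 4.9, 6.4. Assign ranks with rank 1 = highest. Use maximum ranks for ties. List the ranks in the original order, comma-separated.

Sorted (descending): 7.4, 7.4, 6.4, 5.7, 4.9, 4.9, 3.1
The 2 values of 7.4 occupy positions 1–2 → each gets rank 2.
The 2 values of 4.9 occupy positions 5–6 → each gets rank 6.

4, 7, 2, 2, 6, 6, 3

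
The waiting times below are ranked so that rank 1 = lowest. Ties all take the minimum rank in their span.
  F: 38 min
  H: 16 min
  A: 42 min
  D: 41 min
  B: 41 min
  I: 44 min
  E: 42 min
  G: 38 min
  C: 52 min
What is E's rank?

6

Sorted (ascending): 16, 38, 38, 41, 41, 42, 42, 44, 52
The 2 values of 38 occupy positions 2–3 → each gets rank 2.
The 2 values of 41 occupy positions 4–5 → each gets rank 4.
The 2 values of 42 occupy positions 6–7 → each gets rank 6.
E has value 42 min → rank 6.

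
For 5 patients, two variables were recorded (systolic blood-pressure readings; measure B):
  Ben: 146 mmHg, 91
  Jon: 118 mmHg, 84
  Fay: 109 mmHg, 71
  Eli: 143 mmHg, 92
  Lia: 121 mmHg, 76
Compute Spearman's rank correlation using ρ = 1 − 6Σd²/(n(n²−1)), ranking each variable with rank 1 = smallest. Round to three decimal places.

0.800

Ranks of variable 1: 5, 2, 1, 4, 3
Ranks of variable 2: 4, 3, 1, 5, 2
d = r₁ − r₂: 1, -1, 0, -1, 1
d²: 1, 1, 0, 1, 1; Σd² = 4
ρ = 1 − 6·4/(5·24) = 1 − 24/120 = 0.800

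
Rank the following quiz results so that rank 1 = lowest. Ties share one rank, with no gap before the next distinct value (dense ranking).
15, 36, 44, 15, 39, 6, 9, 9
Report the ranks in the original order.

3, 4, 6, 3, 5, 1, 2, 2

Sorted (ascending): 6, 9, 9, 15, 15, 36, 39, 44
The 2 values of 9 share dense rank 2.
The 2 values of 15 share dense rank 3.
Remaining distinct values take the next consecutive integers.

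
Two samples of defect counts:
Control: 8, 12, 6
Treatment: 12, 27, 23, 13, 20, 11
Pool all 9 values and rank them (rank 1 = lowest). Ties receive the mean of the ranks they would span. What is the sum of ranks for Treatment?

Sorted (ascending): 6, 8, 11, 12, 12, 13, 20, 23, 27
The 2 values of 12 occupy positions 4–5 → average rank (4+5)/2 = 4.5.
Treatment values → pooled ranks: 12→4.5, 27→9, 23→8, 13→6, 20→7, 11→3
Rank sum = 4.5 + 9 + 8 + 6 + 7 + 3 = 37.5

37.5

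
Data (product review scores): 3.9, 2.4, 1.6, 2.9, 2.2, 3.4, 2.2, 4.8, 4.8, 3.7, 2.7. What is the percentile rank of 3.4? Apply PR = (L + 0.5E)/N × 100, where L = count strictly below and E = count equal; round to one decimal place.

N = 11.
Strictly below 3.4: 6. Equal to 3.4: 1.
PR = (6 + 0.5·1)/11 × 100 = 59.1

59.1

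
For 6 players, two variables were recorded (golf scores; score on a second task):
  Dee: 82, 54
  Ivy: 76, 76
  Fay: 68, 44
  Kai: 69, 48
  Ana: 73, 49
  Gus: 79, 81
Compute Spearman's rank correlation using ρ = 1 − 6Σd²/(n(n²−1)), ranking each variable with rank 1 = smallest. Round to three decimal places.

0.829

Ranks of variable 1: 6, 4, 1, 2, 3, 5
Ranks of variable 2: 4, 5, 1, 2, 3, 6
d = r₁ − r₂: 2, -1, 0, 0, 0, -1
d²: 4, 1, 0, 0, 0, 1; Σd² = 6
ρ = 1 − 6·6/(6·35) = 1 − 36/210 = 0.829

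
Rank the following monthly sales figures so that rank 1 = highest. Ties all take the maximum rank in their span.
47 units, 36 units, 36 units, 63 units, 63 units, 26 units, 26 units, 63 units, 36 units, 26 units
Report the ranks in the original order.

4, 7, 7, 3, 3, 10, 10, 3, 7, 10

Sorted (descending): 63, 63, 63, 47, 36, 36, 36, 26, 26, 26
The 3 values of 63 occupy positions 1–3 → each gets rank 3.
The 3 values of 36 occupy positions 5–7 → each gets rank 7.
The 3 values of 26 occupy positions 8–10 → each gets rank 10.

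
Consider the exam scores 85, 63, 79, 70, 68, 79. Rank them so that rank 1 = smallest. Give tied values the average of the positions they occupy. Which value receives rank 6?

Sorted (ascending): 63, 68, 70, 79, 79, 85
The 2 values of 79 occupy positions 4–5 → average rank (4+5)/2 = 4.5.
Rank 6 → value 85.

85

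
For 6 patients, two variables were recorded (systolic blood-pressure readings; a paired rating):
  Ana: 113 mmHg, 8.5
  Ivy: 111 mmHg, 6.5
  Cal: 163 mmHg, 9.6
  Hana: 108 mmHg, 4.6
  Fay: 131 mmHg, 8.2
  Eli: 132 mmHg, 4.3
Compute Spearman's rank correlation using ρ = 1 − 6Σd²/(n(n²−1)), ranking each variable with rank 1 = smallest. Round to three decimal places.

Ranks of variable 1: 3, 2, 6, 1, 4, 5
Ranks of variable 2: 5, 3, 6, 2, 4, 1
d = r₁ − r₂: -2, -1, 0, -1, 0, 4
d²: 4, 1, 0, 1, 0, 16; Σd² = 22
ρ = 1 − 6·22/(6·35) = 1 − 132/210 = 0.371

0.371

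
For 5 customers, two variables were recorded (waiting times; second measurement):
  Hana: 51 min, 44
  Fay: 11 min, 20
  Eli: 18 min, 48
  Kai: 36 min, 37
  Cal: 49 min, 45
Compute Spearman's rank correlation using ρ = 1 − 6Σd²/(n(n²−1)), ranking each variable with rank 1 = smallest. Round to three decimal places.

0.300

Ranks of variable 1: 5, 1, 2, 3, 4
Ranks of variable 2: 3, 1, 5, 2, 4
d = r₁ − r₂: 2, 0, -3, 1, 0
d²: 4, 0, 9, 1, 0; Σd² = 14
ρ = 1 − 6·14/(5·24) = 1 − 84/120 = 0.300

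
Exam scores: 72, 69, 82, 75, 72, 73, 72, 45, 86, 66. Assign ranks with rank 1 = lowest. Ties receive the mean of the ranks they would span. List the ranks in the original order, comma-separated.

Sorted (ascending): 45, 66, 69, 72, 72, 72, 73, 75, 82, 86
The 3 values of 72 occupy positions 4–6 → average rank 5.

5, 3, 9, 8, 5, 7, 5, 1, 10, 2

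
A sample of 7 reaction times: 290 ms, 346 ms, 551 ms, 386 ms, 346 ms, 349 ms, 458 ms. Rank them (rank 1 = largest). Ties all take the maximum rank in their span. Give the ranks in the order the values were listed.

7, 6, 1, 3, 6, 4, 2

Sorted (descending): 551, 458, 386, 349, 346, 346, 290
The 2 values of 346 occupy positions 5–6 → each gets rank 6.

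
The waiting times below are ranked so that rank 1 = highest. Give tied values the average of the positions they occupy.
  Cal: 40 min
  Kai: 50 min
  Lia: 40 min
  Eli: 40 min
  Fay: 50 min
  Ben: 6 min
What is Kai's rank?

1.5

Sorted (descending): 50, 50, 40, 40, 40, 6
The 2 values of 50 occupy positions 1–2 → average rank (1+2)/2 = 1.5.
The 3 values of 40 occupy positions 3–5 → average rank 4.
Kai has value 50 min → rank 1.5.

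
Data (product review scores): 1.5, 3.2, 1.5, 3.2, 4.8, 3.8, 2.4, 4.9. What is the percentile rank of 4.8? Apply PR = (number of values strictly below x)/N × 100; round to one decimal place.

N = 8.
Strictly below 4.8: 6. Equal to 4.8: 1.
PR = 6/8 × 100 = 75.0

75.0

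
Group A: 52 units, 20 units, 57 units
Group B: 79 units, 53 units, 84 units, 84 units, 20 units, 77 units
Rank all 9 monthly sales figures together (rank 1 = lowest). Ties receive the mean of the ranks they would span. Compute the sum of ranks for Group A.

9.5

Sorted (ascending): 20, 20, 52, 53, 57, 77, 79, 84, 84
The 2 values of 20 occupy positions 1–2 → average rank (1+2)/2 = 1.5.
The 2 values of 84 occupy positions 8–9 → average rank (8+9)/2 = 8.5.
Group A values → pooled ranks: 52→3, 20→1.5, 57→5
Rank sum = 3 + 1.5 + 5 = 9.5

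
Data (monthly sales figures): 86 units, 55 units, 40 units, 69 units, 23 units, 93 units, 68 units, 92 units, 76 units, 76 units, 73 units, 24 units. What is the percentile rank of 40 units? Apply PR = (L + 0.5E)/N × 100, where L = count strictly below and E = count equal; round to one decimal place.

20.8

N = 12.
Strictly below 40: 2. Equal to 40: 1.
PR = (2 + 0.5·1)/12 × 100 = 20.8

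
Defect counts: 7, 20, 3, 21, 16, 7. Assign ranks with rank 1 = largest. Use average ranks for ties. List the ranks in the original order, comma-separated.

4.5, 2, 6, 1, 3, 4.5

Sorted (descending): 21, 20, 16, 7, 7, 3
The 2 values of 7 occupy positions 4–5 → average rank (4+5)/2 = 4.5.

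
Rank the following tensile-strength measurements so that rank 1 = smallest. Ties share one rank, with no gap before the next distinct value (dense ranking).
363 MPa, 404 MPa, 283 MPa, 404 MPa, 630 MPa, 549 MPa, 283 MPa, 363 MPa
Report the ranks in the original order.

Sorted (ascending): 283, 283, 363, 363, 404, 404, 549, 630
The 2 values of 283 share dense rank 1.
The 2 values of 363 share dense rank 2.
The 2 values of 404 share dense rank 3.
Remaining distinct values take the next consecutive integers.

2, 3, 1, 3, 5, 4, 1, 2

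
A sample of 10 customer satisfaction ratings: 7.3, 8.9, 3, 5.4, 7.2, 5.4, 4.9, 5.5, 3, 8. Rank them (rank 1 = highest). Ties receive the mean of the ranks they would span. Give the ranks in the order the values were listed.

3, 1, 9.5, 6.5, 4, 6.5, 8, 5, 9.5, 2

Sorted (descending): 8.9, 8, 7.3, 7.2, 5.5, 5.4, 5.4, 4.9, 3, 3
The 2 values of 5.4 occupy positions 6–7 → average rank (6+7)/2 = 6.5.
The 2 values of 3 occupy positions 9–10 → average rank (9+10)/2 = 9.5.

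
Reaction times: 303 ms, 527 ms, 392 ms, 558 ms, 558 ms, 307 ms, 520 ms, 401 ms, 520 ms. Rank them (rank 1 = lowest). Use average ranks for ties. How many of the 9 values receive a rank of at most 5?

4

Sorted (ascending): 303, 307, 392, 401, 520, 520, 527, 558, 558
The 2 values of 520 occupy positions 5–6 → average rank (5+6)/2 = 5.5.
The 2 values of 558 occupy positions 8–9 → average rank (8+9)/2 = 8.5.
Ranks ≤ 5: {1, 2, 3, 4} → 4 values.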